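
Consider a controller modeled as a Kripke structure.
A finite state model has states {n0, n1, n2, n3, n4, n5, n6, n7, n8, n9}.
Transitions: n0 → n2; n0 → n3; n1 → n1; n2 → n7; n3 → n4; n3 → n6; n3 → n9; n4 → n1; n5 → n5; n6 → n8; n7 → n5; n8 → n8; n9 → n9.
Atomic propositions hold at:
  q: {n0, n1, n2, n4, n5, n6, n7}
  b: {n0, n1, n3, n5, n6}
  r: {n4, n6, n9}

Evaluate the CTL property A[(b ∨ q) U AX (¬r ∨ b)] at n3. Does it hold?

No

Sat(b ∨ q) = {n0, n1, n2, n3, n4, n5, n6, n7}
Sat(¬r) = {n0, n1, n2, n3, n5, n7, n8}
Sat(¬r ∨ b) = {n0, n1, n2, n3, n5, n6, n7, n8}
Sat(AX (¬r ∨ b)) = {s : every successor in {n0, n1, n2, n3, n5, n6, n7, n8}} = {n0, n1, n2, n4, n5, n6, n7, n8}
A[(b ∨ q) U AX (¬r ∨ b)]: least fixpoint, start Z0 = Sat(AX (¬r ∨ b)) = {n0, n1, n2, n4, n5, n6, n7, n8}, add states in Sat(b ∨ q) with every successor in Z. Already a fixed point.
Sat(A[(b ∨ q) U AX (¬r ∨ b)]) = {n0, n1, n2, n4, n5, n6, n7, n8}
n3 ∉ Sat(A[(b ∨ q) U AX (¬r ∨ b)]) = {n0, n1, n2, n4, n5, n6, n7, n8}, so the formula does not hold at n3.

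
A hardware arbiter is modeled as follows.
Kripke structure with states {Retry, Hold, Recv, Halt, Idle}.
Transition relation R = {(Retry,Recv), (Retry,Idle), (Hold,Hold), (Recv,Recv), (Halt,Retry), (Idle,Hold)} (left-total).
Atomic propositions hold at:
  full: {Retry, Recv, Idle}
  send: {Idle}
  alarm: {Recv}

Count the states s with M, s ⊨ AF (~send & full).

Sat(~send) = {Retry, Hold, Recv, Halt}
Sat(~send & full) = {Retry, Recv}
AF (~send & full): least fixpoint, start Z0 = {Retry, Recv}, add states with every successor in Z. Z1 = {Retry, Recv, Halt}; fixed.
Sat(AF (~send & full)) = {Retry, Recv, Halt}
|Sat(AF (~send & full))| = |{Retry, Recv, Halt}| = 3.

3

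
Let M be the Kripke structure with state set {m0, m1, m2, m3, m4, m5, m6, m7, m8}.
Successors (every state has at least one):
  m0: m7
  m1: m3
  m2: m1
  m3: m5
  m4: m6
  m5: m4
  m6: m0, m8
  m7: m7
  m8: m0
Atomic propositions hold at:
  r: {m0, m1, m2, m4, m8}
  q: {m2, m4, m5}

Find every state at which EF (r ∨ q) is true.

{m0, m1, m2, m3, m4, m5, m6, m8}

Sat(r ∨ q) = {m0, m1, m2, m4, m5, m8}
EF (r ∨ q): least fixpoint, start Z0 = {m0, m1, m2, m4, m5, m8}, add states with some successor in Z. Z1 = {m0, m1, m2, m3, m4, m5, m6, m8}; fixed.
Sat(EF (r ∨ q)) = {m0, m1, m2, m3, m4, m5, m6, m8}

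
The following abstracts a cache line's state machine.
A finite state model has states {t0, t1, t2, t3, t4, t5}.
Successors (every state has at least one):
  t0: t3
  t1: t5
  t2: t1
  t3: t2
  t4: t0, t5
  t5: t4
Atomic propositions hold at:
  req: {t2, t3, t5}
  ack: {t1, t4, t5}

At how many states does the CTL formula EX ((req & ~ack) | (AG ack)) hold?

2

Sat(~ack) = {t0, t2, t3}
Sat(req & ~ack) = {t2, t3}
AG ack: greatest fixpoint, start Z0 = {t1, t4, t5}, keep only states in Sat with every successor in Z. Z1 = {t1, t5}; Z2 = {t1}; Z3 = ∅; fixed.
Sat(AG ack) = ∅
Sat((req & ~ack) | (AG ack)) = {t2, t3}
Sat(EX ((req & ~ack) | (AG ack))) = {s : some successor in {t2, t3}} = {t0, t3}
|Sat(EX ((req & ~ack) | (AG ack)))| = |{t0, t3}| = 2.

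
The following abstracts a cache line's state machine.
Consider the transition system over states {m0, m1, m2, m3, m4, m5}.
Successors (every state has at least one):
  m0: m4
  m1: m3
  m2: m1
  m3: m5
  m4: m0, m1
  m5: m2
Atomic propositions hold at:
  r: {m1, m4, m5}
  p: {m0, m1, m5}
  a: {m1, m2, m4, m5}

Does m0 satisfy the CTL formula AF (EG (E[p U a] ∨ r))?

E[p U a]: least fixpoint, start Z0 = Sat(a) = {m1, m2, m4, m5}, add states in Sat(p) with some successor in Z. Z1 = {m0, m1, m2, m4, m5}; fixed.
Sat(E[p U a]) = {m0, m1, m2, m4, m5}
Sat(E[p U a] ∨ r) = {m0, m1, m2, m4, m5}
EG (E[p U a] ∨ r): greatest fixpoint, start Z0 = {m0, m1, m2, m4, m5}, keep only states in Sat with some successor in Z. Z1 = {m0, m2, m4, m5}; Z2 = {m0, m4, m5}; Z3 = {m0, m4}; fixed.
Sat(EG (E[p U a] ∨ r)) = {m0, m4}
AF (EG (E[p U a] ∨ r)): least fixpoint, start Z0 = {m0, m4}, add states with every successor in Z. Already a fixed point.
Sat(AF (EG (E[p U a] ∨ r))) = {m0, m4}
m0 ∈ Sat(AF (EG (E[p U a] ∨ r))) = {m0, m4}, so the formula holds at m0.

Yes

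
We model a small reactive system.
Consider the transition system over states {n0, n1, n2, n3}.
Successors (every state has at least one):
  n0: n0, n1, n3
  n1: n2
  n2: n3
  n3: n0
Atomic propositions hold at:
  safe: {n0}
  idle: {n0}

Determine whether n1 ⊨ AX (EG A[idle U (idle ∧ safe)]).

Sat(idle ∧ safe) = {n0}
A[idle U (idle ∧ safe)]: least fixpoint, start Z0 = Sat((idle ∧ safe)) = {n0}, add states in Sat(idle) with every successor in Z. Already a fixed point.
Sat(A[idle U (idle ∧ safe)]) = {n0}
EG A[idle U (idle ∧ safe)]: greatest fixpoint, start Z0 = {n0}, keep only states in Sat with some successor in Z. Already a fixed point.
Sat(EG A[idle U (idle ∧ safe)]) = {n0}
Sat(AX (EG A[idle U (idle ∧ safe)])) = {s : every successor in {n0}} = {n3}
n1 ∉ Sat(AX (EG A[idle U (idle ∧ safe)])) = {n3}, so the formula does not hold at n1.

No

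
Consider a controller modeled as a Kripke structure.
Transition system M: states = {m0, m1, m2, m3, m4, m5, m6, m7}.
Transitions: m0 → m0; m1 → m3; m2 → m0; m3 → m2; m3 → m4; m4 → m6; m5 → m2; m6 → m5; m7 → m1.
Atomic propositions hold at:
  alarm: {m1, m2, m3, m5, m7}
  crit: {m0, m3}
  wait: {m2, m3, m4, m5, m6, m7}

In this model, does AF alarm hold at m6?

AF alarm: least fixpoint, start Z0 = {m1, m2, m3, m5, m7}, add states with every successor in Z. Z1 = {m1, m2, m3, m5, m6, m7}; Z2 = {m1, m2, m3, m4, m5, m6, m7}; fixed.
Sat(AF alarm) = {m1, m2, m3, m4, m5, m6, m7}
m6 ∈ Sat(AF alarm) = {m1, m2, m3, m4, m5, m6, m7}, so the formula holds at m6.

Yes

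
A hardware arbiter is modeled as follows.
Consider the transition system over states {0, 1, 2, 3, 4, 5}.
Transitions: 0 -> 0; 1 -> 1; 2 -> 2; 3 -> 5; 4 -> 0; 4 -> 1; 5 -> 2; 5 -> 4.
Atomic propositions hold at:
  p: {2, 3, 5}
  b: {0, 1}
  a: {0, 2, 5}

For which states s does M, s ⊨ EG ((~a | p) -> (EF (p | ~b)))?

{0, 2, 3, 4, 5}

Sat(~a) = {1, 3, 4}
Sat(~a | p) = {1, 2, 3, 4, 5}
Sat(~b) = {2, 3, 4, 5}
Sat(p | ~b) = {2, 3, 4, 5}
EF (p | ~b): least fixpoint, start Z0 = {2, 3, 4, 5}, add states with some successor in Z. Already a fixed point.
Sat(EF (p | ~b)) = {2, 3, 4, 5}
Sat((~a | p) -> (EF (p | ~b))) = {0, 2, 3, 4, 5}
EG ((~a | p) -> (EF (p | ~b))): greatest fixpoint, start Z0 = {0, 2, 3, 4, 5}, keep only states in Sat with some successor in Z. Already a fixed point.
Sat(EG ((~a | p) -> (EF (p | ~b)))) = {0, 2, 3, 4, 5}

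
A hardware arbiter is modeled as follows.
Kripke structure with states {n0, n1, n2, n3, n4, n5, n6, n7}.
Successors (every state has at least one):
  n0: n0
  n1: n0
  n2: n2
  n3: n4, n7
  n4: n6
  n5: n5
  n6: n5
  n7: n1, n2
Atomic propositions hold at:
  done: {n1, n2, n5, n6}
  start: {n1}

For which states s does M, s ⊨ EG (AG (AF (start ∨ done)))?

Sat(start ∨ done) = {n1, n2, n5, n6}
AF (start ∨ done): least fixpoint, start Z0 = {n1, n2, n5, n6}, add states with every successor in Z. Z1 = {n1, n2, n4, n5, n6, n7}; Z2 = {n1, n2, n3, n4, n5, n6, n7}; fixed.
Sat(AF (start ∨ done)) = {n1, n2, n3, n4, n5, n6, n7}
AG (AF (start ∨ done)): greatest fixpoint, start Z0 = {n1, n2, n3, n4, n5, n6, n7}, keep only states in Sat with every successor in Z. Z1 = {n2, n3, n4, n5, n6, n7}; Z2 = {n2, n3, n4, n5, n6}; Z3 = {n2, n4, n5, n6}; fixed.
Sat(AG (AF (start ∨ done))) = {n2, n4, n5, n6}
EG (AG (AF (start ∨ done))): greatest fixpoint, start Z0 = {n2, n4, n5, n6}, keep only states in Sat with some successor in Z. Already a fixed point.
Sat(EG (AG (AF (start ∨ done)))) = {n2, n4, n5, n6}

{n2, n4, n5, n6}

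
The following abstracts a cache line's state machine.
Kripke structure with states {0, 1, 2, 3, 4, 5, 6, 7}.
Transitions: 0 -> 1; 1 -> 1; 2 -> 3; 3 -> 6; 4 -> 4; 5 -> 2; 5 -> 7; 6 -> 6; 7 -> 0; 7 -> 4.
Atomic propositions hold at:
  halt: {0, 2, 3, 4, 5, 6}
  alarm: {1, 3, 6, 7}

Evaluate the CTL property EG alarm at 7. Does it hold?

EG alarm: greatest fixpoint, start Z0 = {1, 3, 6, 7}, keep only states in Sat with some successor in Z. Z1 = {1, 3, 6}; fixed.
Sat(EG alarm) = {1, 3, 6}
7 ∉ Sat(EG alarm) = {1, 3, 6}, so the formula does not hold at 7.

No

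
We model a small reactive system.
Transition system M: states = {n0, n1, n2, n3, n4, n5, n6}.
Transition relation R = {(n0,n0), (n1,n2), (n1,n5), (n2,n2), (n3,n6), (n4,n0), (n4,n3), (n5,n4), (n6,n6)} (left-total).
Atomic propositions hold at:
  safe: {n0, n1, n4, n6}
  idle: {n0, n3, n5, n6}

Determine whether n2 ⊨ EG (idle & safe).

No

Sat(idle & safe) = {n0, n6}
EG (idle & safe): greatest fixpoint, start Z0 = {n0, n6}, keep only states in Sat with some successor in Z. Already a fixed point.
Sat(EG (idle & safe)) = {n0, n6}
n2 ∉ Sat(EG (idle & safe)) = {n0, n6}, so the formula does not hold at n2.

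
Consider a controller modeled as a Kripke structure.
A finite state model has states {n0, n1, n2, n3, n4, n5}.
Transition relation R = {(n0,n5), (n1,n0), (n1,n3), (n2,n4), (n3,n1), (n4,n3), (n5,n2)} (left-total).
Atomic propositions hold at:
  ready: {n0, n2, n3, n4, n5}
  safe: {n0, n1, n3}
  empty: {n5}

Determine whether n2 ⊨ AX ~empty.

Sat(~empty) = {n0, n1, n2, n3, n4}
Sat(AX ~empty) = {s : every successor in {n0, n1, n2, n3, n4}} = {n1, n2, n3, n4, n5}
n2 ∈ Sat(AX ~empty) = {n1, n2, n3, n4, n5}, so the formula holds at n2.

Yes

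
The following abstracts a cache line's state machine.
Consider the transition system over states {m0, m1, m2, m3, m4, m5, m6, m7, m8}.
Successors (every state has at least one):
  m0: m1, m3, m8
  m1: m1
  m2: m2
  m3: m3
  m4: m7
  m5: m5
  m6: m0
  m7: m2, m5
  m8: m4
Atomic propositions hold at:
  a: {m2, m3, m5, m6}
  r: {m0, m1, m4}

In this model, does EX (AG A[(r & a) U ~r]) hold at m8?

No

Sat(r & a) = ∅
Sat(~r) = {m2, m3, m5, m6, m7, m8}
A[(r & a) U ~r]: least fixpoint, start Z0 = Sat(~r) = {m2, m3, m5, m6, m7, m8}, add states in Sat(r & a) with every successor in Z. Already a fixed point.
Sat(A[(r & a) U ~r]) = {m2, m3, m5, m6, m7, m8}
AG A[(r & a) U ~r]: greatest fixpoint, start Z0 = {m2, m3, m5, m6, m7, m8}, keep only states in Sat with every successor in Z. Z1 = {m2, m3, m5, m7}; fixed.
Sat(AG A[(r & a) U ~r]) = {m2, m3, m5, m7}
Sat(EX (AG A[(r & a) U ~r])) = {s : some successor in {m2, m3, m5, m7}} = {m0, m2, m3, m4, m5, m7}
m8 ∉ Sat(EX (AG A[(r & a) U ~r])) = {m0, m2, m3, m4, m5, m7}, so the formula does not hold at m8.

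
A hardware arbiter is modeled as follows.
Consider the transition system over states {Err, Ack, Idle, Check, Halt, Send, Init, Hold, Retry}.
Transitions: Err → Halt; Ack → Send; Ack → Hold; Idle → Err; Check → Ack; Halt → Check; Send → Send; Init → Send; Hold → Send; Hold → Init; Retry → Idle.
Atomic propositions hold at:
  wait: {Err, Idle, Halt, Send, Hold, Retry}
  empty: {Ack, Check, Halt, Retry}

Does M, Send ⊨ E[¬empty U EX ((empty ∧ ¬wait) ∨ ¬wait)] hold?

Sat(¬empty) = {Err, Idle, Send, Init, Hold}
Sat(¬wait) = {Ack, Check, Init}
Sat(empty ∧ ¬wait) = {Ack, Check}
Sat((empty ∧ ¬wait) ∨ ¬wait) = {Ack, Check, Init}
Sat(EX ((empty ∧ ¬wait) ∨ ¬wait)) = {s : some successor in {Ack, Check, Init}} = {Check, Halt, Hold}
E[¬empty U EX ((empty ∧ ¬wait) ∨ ¬wait)]: least fixpoint, start Z0 = Sat(EX ((empty ∧ ¬wait) ∨ ¬wait)) = {Check, Halt, Hold}, add states in Sat(¬empty) with some successor in Z. Z1 = {Err, Check, Halt, Hold}; Z2 = {Err, Idle, Check, Halt, Hold}; fixed.
Sat(E[¬empty U EX ((empty ∧ ¬wait) ∨ ¬wait)]) = {Err, Idle, Check, Halt, Hold}
Send ∉ Sat(E[¬empty U EX ((empty ∧ ¬wait) ∨ ¬wait)]) = {Err, Idle, Check, Halt, Hold}, so the formula does not hold at Send.

No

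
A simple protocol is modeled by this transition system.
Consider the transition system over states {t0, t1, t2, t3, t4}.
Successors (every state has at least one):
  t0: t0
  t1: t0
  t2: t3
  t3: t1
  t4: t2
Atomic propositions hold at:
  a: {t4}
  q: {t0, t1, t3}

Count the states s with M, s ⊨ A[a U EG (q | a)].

Sat(q | a) = {t0, t1, t3, t4}
EG (q | a): greatest fixpoint, start Z0 = {t0, t1, t3, t4}, keep only states in Sat with some successor in Z. Z1 = {t0, t1, t3}; fixed.
Sat(EG (q | a)) = {t0, t1, t3}
A[a U EG (q | a)]: least fixpoint, start Z0 = Sat(EG (q | a)) = {t0, t1, t3}, add states in Sat(a) with every successor in Z. Already a fixed point.
Sat(A[a U EG (q | a)]) = {t0, t1, t3}
|Sat(A[a U EG (q | a)])| = |{t0, t1, t3}| = 3.

3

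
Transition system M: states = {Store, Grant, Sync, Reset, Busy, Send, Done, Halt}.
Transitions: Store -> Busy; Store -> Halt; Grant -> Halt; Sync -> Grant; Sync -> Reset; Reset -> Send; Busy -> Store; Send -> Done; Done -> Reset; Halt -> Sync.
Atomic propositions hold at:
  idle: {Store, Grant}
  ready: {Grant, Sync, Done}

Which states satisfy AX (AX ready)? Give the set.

{Grant, Reset}

Sat(AX ready) = {s : every successor in {Grant, Sync, Done}} = {Send, Halt}
Sat(AX (AX ready)) = {s : every successor in {Send, Halt}} = {Grant, Reset}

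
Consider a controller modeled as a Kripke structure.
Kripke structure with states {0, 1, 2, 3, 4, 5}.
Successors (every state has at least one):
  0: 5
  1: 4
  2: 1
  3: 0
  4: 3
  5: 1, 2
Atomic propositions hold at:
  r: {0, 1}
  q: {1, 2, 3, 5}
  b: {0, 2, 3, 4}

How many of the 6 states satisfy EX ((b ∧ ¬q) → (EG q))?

4

Sat(¬q) = {0, 4}
Sat(b ∧ ¬q) = {0, 4}
EG q: greatest fixpoint, start Z0 = {1, 2, 3, 5}, keep only states in Sat with some successor in Z. Z1 = {2, 5}; Z2 = {5}; Z3 = ∅; fixed.
Sat(EG q) = ∅
Sat((b ∧ ¬q) → (EG q)) = {1, 2, 3, 5}
Sat(EX ((b ∧ ¬q) → (EG q))) = {s : some successor in {1, 2, 3, 5}} = {0, 2, 4, 5}
|Sat(EX ((b ∧ ¬q) → (EG q)))| = |{0, 2, 4, 5}| = 4.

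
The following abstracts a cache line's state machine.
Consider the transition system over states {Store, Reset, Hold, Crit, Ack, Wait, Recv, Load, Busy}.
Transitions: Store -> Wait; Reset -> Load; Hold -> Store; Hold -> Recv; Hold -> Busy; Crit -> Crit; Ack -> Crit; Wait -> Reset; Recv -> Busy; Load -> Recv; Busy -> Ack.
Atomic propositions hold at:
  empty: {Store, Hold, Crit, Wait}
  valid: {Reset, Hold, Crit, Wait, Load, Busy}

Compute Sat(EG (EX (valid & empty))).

Sat(valid & empty) = {Hold, Crit, Wait}
Sat(EX (valid & empty)) = {s : some successor in {Hold, Crit, Wait}} = {Store, Crit, Ack}
EG (EX (valid & empty)): greatest fixpoint, start Z0 = {Store, Crit, Ack}, keep only states in Sat with some successor in Z. Z1 = {Crit, Ack}; fixed.
Sat(EG (EX (valid & empty))) = {Crit, Ack}

{Crit, Ack}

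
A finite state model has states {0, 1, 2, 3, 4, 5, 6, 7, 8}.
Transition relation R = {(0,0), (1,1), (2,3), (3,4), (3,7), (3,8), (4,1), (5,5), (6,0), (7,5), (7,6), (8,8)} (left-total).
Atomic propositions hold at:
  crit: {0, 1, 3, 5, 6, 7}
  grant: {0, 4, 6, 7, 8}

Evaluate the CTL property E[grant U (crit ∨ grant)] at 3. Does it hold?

Yes

Sat(crit ∨ grant) = {0, 1, 3, 4, 5, 6, 7, 8}
E[grant U (crit ∨ grant)]: least fixpoint, start Z0 = Sat((crit ∨ grant)) = {0, 1, 3, 4, 5, 6, 7, 8}, add states in Sat(grant) with some successor in Z. Already a fixed point.
Sat(E[grant U (crit ∨ grant)]) = {0, 1, 3, 4, 5, 6, 7, 8}
3 ∈ Sat(E[grant U (crit ∨ grant)]) = {0, 1, 3, 4, 5, 6, 7, 8}, so the formula holds at 3.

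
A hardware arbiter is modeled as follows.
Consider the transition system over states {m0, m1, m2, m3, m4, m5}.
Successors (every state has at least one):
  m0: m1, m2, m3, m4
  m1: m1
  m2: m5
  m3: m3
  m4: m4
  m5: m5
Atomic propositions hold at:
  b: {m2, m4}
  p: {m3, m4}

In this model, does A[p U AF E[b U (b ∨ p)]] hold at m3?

Sat(b ∨ p) = {m2, m3, m4}
E[b U (b ∨ p)]: least fixpoint, start Z0 = Sat((b ∨ p)) = {m2, m3, m4}, add states in Sat(b) with some successor in Z. Already a fixed point.
Sat(E[b U (b ∨ p)]) = {m2, m3, m4}
AF E[b U (b ∨ p)]: least fixpoint, start Z0 = {m2, m3, m4}, add states with every successor in Z. Already a fixed point.
Sat(AF E[b U (b ∨ p)]) = {m2, m3, m4}
A[p U AF E[b U (b ∨ p)]]: least fixpoint, start Z0 = Sat(AF E[b U (b ∨ p)]) = {m2, m3, m4}, add states in Sat(p) with every successor in Z. Already a fixed point.
Sat(A[p U AF E[b U (b ∨ p)]]) = {m2, m3, m4}
m3 ∈ Sat(A[p U AF E[b U (b ∨ p)]]) = {m2, m3, m4}, so the formula holds at m3.

Yes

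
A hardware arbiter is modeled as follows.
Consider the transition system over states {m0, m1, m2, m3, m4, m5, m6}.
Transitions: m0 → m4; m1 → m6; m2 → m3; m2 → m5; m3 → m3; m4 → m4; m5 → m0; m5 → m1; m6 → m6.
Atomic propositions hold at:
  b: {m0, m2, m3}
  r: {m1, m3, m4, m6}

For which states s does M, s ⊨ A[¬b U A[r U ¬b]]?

Sat(¬b) = {m1, m4, m5, m6}
A[r U ¬b]: least fixpoint, start Z0 = Sat(¬b) = {m1, m4, m5, m6}, add states in Sat(r) with every successor in Z. Already a fixed point.
Sat(A[r U ¬b]) = {m1, m4, m5, m6}
A[¬b U A[r U ¬b]]: least fixpoint, start Z0 = Sat(A[r U ¬b]) = {m1, m4, m5, m6}, add states in Sat(¬b) with every successor in Z. Already a fixed point.
Sat(A[¬b U A[r U ¬b]]) = {m1, m4, m5, m6}

{m1, m4, m5, m6}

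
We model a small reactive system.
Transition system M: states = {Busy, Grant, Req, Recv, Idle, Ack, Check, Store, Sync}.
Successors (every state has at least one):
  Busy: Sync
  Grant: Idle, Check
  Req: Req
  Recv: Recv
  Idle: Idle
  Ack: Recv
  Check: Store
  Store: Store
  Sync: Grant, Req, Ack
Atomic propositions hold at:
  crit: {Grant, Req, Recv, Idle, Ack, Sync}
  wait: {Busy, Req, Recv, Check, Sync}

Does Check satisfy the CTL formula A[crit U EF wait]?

Yes

EF wait: least fixpoint, start Z0 = {Busy, Req, Recv, Check, Sync}, add states with some successor in Z. Z1 = {Busy, Grant, Req, Recv, Ack, Check, Sync}; fixed.
Sat(EF wait) = {Busy, Grant, Req, Recv, Ack, Check, Sync}
A[crit U EF wait]: least fixpoint, start Z0 = Sat(EF wait) = {Busy, Grant, Req, Recv, Ack, Check, Sync}, add states in Sat(crit) with every successor in Z. Already a fixed point.
Sat(A[crit U EF wait]) = {Busy, Grant, Req, Recv, Ack, Check, Sync}
Check ∈ Sat(A[crit U EF wait]) = {Busy, Grant, Req, Recv, Ack, Check, Sync}, so the formula holds at Check.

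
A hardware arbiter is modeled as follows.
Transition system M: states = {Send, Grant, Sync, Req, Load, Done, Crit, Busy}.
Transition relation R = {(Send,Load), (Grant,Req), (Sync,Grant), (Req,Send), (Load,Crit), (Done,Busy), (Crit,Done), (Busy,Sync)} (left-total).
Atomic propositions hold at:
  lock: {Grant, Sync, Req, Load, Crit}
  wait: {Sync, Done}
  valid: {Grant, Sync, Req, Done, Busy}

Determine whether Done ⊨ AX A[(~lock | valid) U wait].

Sat(~lock) = {Send, Done, Busy}
Sat(~lock | valid) = {Send, Grant, Sync, Req, Done, Busy}
A[(~lock | valid) U wait]: least fixpoint, start Z0 = Sat(wait) = {Sync, Done}, add states in Sat(~lock | valid) with every successor in Z. Z1 = {Sync, Done, Busy}; fixed.
Sat(A[(~lock | valid) U wait]) = {Sync, Done, Busy}
Sat(AX A[(~lock | valid) U wait]) = {s : every successor in {Sync, Done, Busy}} = {Done, Crit, Busy}
Done ∈ Sat(AX A[(~lock | valid) U wait]) = {Done, Crit, Busy}, so the formula holds at Done.

Yes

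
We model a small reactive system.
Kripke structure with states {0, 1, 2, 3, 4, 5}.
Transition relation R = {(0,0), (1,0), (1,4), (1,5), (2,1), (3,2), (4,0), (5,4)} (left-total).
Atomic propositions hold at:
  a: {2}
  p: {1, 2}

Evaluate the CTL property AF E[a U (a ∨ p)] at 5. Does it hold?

No

Sat(a ∨ p) = {1, 2}
E[a U (a ∨ p)]: least fixpoint, start Z0 = Sat((a ∨ p)) = {1, 2}, add states in Sat(a) with some successor in Z. Already a fixed point.
Sat(E[a U (a ∨ p)]) = {1, 2}
AF E[a U (a ∨ p)]: least fixpoint, start Z0 = {1, 2}, add states with every successor in Z. Z1 = {1, 2, 3}; fixed.
Sat(AF E[a U (a ∨ p)]) = {1, 2, 3}
5 ∉ Sat(AF E[a U (a ∨ p)]) = {1, 2, 3}, so the formula does not hold at 5.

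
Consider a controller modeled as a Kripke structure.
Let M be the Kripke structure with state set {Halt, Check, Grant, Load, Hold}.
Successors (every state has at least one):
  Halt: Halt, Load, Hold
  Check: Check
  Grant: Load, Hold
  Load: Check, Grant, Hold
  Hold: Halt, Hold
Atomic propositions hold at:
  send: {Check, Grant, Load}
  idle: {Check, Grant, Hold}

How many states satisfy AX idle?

2

Sat(AX idle) = {s : every successor in {Check, Grant, Hold}} = {Check, Load}
|Sat(AX idle)| = |{Check, Load}| = 2.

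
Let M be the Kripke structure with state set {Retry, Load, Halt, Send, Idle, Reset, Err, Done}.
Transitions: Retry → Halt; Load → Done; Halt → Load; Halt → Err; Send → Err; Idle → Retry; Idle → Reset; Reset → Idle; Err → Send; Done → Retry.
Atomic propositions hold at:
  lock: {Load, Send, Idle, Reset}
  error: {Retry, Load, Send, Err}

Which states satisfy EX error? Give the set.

{Halt, Send, Idle, Err, Done}

Sat(EX error) = {s : some successor in {Retry, Load, Send, Err}} = {Halt, Send, Idle, Err, Done}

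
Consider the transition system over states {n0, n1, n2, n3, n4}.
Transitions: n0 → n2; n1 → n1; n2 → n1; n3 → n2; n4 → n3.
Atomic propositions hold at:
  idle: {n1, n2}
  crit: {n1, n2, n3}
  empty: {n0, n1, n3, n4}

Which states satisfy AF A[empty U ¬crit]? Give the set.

{n0, n4}

Sat(¬crit) = {n0, n4}
A[empty U ¬crit]: least fixpoint, start Z0 = Sat(¬crit) = {n0, n4}, add states in Sat(empty) with every successor in Z. Already a fixed point.
Sat(A[empty U ¬crit]) = {n0, n4}
AF A[empty U ¬crit]: least fixpoint, start Z0 = {n0, n4}, add states with every successor in Z. Already a fixed point.
Sat(AF A[empty U ¬crit]) = {n0, n4}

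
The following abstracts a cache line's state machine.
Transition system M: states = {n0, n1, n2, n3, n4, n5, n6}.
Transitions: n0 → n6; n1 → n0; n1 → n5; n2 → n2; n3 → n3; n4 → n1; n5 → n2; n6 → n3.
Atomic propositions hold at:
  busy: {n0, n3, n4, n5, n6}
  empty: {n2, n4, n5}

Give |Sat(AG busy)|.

3

AG busy: greatest fixpoint, start Z0 = {n0, n3, n4, n5, n6}, keep only states in Sat with every successor in Z. Z1 = {n0, n3, n6}; fixed.
Sat(AG busy) = {n0, n3, n6}
|Sat(AG busy)| = |{n0, n3, n6}| = 3.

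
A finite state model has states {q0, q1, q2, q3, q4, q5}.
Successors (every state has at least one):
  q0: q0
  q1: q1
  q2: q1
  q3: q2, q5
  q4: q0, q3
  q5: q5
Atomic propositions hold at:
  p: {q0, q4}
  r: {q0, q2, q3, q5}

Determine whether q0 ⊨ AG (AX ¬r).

Sat(¬r) = {q1, q4}
Sat(AX ¬r) = {s : every successor in {q1, q4}} = {q1, q2}
AG (AX ¬r): greatest fixpoint, start Z0 = {q1, q2}, keep only states in Sat with every successor in Z. Already a fixed point.
Sat(AG (AX ¬r)) = {q1, q2}
q0 ∉ Sat(AG (AX ¬r)) = {q1, q2}, so the formula does not hold at q0.

No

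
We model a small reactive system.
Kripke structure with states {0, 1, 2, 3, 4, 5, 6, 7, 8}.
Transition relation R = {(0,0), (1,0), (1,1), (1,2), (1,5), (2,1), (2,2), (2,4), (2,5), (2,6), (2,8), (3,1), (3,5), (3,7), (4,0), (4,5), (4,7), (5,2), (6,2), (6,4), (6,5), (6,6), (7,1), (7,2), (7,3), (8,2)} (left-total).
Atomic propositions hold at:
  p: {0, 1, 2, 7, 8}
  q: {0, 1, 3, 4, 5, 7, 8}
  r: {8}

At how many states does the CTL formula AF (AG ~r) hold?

1

Sat(~r) = {0, 1, 2, 3, 4, 5, 6, 7}
AG ~r: greatest fixpoint, start Z0 = {0, 1, 2, 3, 4, 5, 6, 7}, keep only states in Sat with every successor in Z. Z1 = {0, 1, 3, 4, 5, 6, 7}; Z2 = {0, 3, 4}; Z3 = {0}; fixed.
Sat(AG ~r) = {0}
AF (AG ~r): least fixpoint, start Z0 = {0}, add states with every successor in Z. Already a fixed point.
Sat(AF (AG ~r)) = {0}
|Sat(AF (AG ~r))| = |{0}| = 1.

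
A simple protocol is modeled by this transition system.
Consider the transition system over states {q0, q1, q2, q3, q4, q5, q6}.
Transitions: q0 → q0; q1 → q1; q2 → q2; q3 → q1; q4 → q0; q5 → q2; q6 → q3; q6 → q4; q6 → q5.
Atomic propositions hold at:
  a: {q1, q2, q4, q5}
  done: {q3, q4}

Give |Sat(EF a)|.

EF a: least fixpoint, start Z0 = {q1, q2, q4, q5}, add states with some successor in Z. Z1 = {q1, q2, q3, q4, q5, q6}; fixed.
Sat(EF a) = {q1, q2, q3, q4, q5, q6}
|Sat(EF a)| = |{q1, q2, q3, q4, q5, q6}| = 6.

6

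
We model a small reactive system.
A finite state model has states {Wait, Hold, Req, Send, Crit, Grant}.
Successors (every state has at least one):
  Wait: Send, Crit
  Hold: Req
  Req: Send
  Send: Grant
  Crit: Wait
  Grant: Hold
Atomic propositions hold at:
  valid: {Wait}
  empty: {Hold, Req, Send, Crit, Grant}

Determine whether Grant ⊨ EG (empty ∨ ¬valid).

Yes

Sat(¬valid) = {Hold, Req, Send, Crit, Grant}
Sat(empty ∨ ¬valid) = {Hold, Req, Send, Crit, Grant}
EG (empty ∨ ¬valid): greatest fixpoint, start Z0 = {Hold, Req, Send, Crit, Grant}, keep only states in Sat with some successor in Z. Z1 = {Hold, Req, Send, Grant}; fixed.
Sat(EG (empty ∨ ¬valid)) = {Hold, Req, Send, Grant}
Grant ∈ Sat(EG (empty ∨ ¬valid)) = {Hold, Req, Send, Grant}, so the formula holds at Grant.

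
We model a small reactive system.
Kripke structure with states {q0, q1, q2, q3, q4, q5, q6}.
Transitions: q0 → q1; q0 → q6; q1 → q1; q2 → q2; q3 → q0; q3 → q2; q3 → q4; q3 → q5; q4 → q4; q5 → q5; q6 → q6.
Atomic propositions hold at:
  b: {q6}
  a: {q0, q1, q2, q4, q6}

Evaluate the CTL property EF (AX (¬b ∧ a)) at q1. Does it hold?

Sat(¬b) = {q0, q1, q2, q3, q4, q5}
Sat(¬b ∧ a) = {q0, q1, q2, q4}
Sat(AX (¬b ∧ a)) = {s : every successor in {q0, q1, q2, q4}} = {q1, q2, q4}
EF (AX (¬b ∧ a)): least fixpoint, start Z0 = {q1, q2, q4}, add states with some successor in Z. Z1 = {q0, q1, q2, q3, q4}; fixed.
Sat(EF (AX (¬b ∧ a))) = {q0, q1, q2, q3, q4}
q1 ∈ Sat(EF (AX (¬b ∧ a))) = {q0, q1, q2, q3, q4}, so the formula holds at q1.

Yes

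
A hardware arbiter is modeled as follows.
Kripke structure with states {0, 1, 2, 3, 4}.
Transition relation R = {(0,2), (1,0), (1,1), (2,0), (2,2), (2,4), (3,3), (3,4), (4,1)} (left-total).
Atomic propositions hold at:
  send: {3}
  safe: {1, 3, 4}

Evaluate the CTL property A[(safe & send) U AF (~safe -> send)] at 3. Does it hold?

Yes

Sat(safe & send) = {3}
Sat(~safe) = {0, 2}
Sat(~safe -> send) = {1, 3, 4}
AF (~safe -> send): least fixpoint, start Z0 = {1, 3, 4}, add states with every successor in Z. Already a fixed point.
Sat(AF (~safe -> send)) = {1, 3, 4}
A[(safe & send) U AF (~safe -> send)]: least fixpoint, start Z0 = Sat(AF (~safe -> send)) = {1, 3, 4}, add states in Sat(safe & send) with every successor in Z. Already a fixed point.
Sat(A[(safe & send) U AF (~safe -> send)]) = {1, 3, 4}
3 ∈ Sat(A[(safe & send) U AF (~safe -> send)]) = {1, 3, 4}, so the formula holds at 3.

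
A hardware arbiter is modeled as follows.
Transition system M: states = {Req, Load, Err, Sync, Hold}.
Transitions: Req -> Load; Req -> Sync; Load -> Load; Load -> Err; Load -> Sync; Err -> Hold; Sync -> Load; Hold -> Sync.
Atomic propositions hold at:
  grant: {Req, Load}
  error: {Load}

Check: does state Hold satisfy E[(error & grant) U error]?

Sat(error & grant) = {Load}
E[(error & grant) U error]: least fixpoint, start Z0 = Sat(error) = {Load}, add states in Sat(error & grant) with some successor in Z. Already a fixed point.
Sat(E[(error & grant) U error]) = {Load}
Hold ∉ Sat(E[(error & grant) U error]) = {Load}, so the formula does not hold at Hold.

No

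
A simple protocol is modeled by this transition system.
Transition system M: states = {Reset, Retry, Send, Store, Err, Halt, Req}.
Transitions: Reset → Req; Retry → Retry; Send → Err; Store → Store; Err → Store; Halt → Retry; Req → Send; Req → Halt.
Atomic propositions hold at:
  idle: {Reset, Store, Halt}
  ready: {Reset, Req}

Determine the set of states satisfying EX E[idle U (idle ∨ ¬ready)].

Sat(¬ready) = {Retry, Send, Store, Err, Halt}
Sat(idle ∨ ¬ready) = {Reset, Retry, Send, Store, Err, Halt}
E[idle U (idle ∨ ¬ready)]: least fixpoint, start Z0 = Sat((idle ∨ ¬ready)) = {Reset, Retry, Send, Store, Err, Halt}, add states in Sat(idle) with some successor in Z. Already a fixed point.
Sat(E[idle U (idle ∨ ¬ready)]) = {Reset, Retry, Send, Store, Err, Halt}
Sat(EX E[idle U (idle ∨ ¬ready)]) = {s : some successor in {Reset, Retry, Send, Store, Err, Halt}} = {Retry, Send, Store, Err, Halt, Req}

{Retry, Send, Store, Err, Halt, Req}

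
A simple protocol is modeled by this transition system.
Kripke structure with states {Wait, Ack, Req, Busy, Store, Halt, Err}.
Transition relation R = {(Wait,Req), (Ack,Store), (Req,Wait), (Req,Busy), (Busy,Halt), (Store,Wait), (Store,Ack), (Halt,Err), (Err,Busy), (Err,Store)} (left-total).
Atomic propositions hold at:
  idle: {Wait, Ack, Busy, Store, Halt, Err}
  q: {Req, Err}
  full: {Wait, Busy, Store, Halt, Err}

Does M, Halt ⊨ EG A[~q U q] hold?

Yes

Sat(~q) = {Wait, Ack, Busy, Store, Halt}
A[~q U q]: least fixpoint, start Z0 = Sat(q) = {Req, Err}, add states in Sat(~q) with every successor in Z. Z1 = {Wait, Req, Halt, Err}; Z2 = {Wait, Req, Busy, Halt, Err}; fixed.
Sat(A[~q U q]) = {Wait, Req, Busy, Halt, Err}
EG A[~q U q]: greatest fixpoint, start Z0 = {Wait, Req, Busy, Halt, Err}, keep only states in Sat with some successor in Z. Already a fixed point.
Sat(EG A[~q U q]) = {Wait, Req, Busy, Halt, Err}
Halt ∈ Sat(EG A[~q U q]) = {Wait, Req, Busy, Halt, Err}, so the formula holds at Halt.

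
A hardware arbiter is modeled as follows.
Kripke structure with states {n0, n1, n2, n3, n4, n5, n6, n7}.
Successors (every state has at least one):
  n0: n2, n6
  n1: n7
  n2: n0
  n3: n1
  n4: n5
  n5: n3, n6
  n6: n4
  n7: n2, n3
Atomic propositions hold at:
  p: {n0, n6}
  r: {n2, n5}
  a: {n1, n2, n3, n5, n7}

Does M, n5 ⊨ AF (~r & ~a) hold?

Sat(~r) = {n0, n1, n3, n4, n6, n7}
Sat(~a) = {n0, n4, n6}
Sat(~r & ~a) = {n0, n4, n6}
AF (~r & ~a): least fixpoint, start Z0 = {n0, n4, n6}, add states with every successor in Z. Z1 = {n0, n2, n4, n6}; fixed.
Sat(AF (~r & ~a)) = {n0, n2, n4, n6}
n5 ∉ Sat(AF (~r & ~a)) = {n0, n2, n4, n6}, so the formula does not hold at n5.

No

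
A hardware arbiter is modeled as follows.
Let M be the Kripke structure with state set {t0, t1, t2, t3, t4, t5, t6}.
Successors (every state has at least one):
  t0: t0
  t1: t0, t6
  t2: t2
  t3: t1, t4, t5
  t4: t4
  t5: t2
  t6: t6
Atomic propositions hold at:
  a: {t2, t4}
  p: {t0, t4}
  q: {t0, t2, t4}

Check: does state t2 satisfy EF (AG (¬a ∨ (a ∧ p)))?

No

Sat(¬a) = {t0, t1, t3, t5, t6}
Sat(a ∧ p) = {t4}
Sat(¬a ∨ (a ∧ p)) = {t0, t1, t3, t4, t5, t6}
AG (¬a ∨ (a ∧ p)): greatest fixpoint, start Z0 = {t0, t1, t3, t4, t5, t6}, keep only states in Sat with every successor in Z. Z1 = {t0, t1, t3, t4, t6}; Z2 = {t0, t1, t4, t6}; fixed.
Sat(AG (¬a ∨ (a ∧ p))) = {t0, t1, t4, t6}
EF (AG (¬a ∨ (a ∧ p))): least fixpoint, start Z0 = {t0, t1, t4, t6}, add states with some successor in Z. Z1 = {t0, t1, t3, t4, t6}; fixed.
Sat(EF (AG (¬a ∨ (a ∧ p)))) = {t0, t1, t3, t4, t6}
t2 ∉ Sat(EF (AG (¬a ∨ (a ∧ p)))) = {t0, t1, t3, t4, t6}, so the formula does not hold at t2.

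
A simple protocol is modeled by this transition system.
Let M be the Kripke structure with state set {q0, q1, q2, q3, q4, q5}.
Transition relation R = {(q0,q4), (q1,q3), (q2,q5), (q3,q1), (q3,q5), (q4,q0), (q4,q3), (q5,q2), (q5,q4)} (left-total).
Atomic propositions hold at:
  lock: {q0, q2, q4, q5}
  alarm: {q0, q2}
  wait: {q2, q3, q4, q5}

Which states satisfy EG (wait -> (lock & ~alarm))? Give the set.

Sat(~alarm) = {q1, q3, q4, q5}
Sat(lock & ~alarm) = {q4, q5}
Sat(wait -> (lock & ~alarm)) = {q0, q1, q4, q5}
EG (wait -> (lock & ~alarm)): greatest fixpoint, start Z0 = {q0, q1, q4, q5}, keep only states in Sat with some successor in Z. Z1 = {q0, q4, q5}; fixed.
Sat(EG (wait -> (lock & ~alarm))) = {q0, q4, q5}

{q0, q4, q5}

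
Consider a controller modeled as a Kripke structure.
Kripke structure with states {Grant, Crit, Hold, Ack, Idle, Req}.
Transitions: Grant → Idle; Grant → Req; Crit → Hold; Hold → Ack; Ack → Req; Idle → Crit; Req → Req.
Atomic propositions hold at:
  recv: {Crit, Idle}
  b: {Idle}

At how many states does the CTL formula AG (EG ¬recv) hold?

3

Sat(¬recv) = {Grant, Hold, Ack, Req}
EG ¬recv: greatest fixpoint, start Z0 = {Grant, Hold, Ack, Req}, keep only states in Sat with some successor in Z. Already a fixed point.
Sat(EG ¬recv) = {Grant, Hold, Ack, Req}
AG (EG ¬recv): greatest fixpoint, start Z0 = {Grant, Hold, Ack, Req}, keep only states in Sat with every successor in Z. Z1 = {Hold, Ack, Req}; fixed.
Sat(AG (EG ¬recv)) = {Hold, Ack, Req}
|Sat(AG (EG ¬recv))| = |{Hold, Ack, Req}| = 3.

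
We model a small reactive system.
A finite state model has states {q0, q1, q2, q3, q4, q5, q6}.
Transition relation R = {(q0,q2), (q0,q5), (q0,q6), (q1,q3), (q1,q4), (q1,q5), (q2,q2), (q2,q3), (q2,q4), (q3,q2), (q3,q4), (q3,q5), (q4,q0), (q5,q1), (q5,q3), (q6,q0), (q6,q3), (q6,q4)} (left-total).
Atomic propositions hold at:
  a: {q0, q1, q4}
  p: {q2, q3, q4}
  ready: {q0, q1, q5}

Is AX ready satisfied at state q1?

No

Sat(AX ready) = {s : every successor in {q0, q1, q5}} = {q4}
q1 ∉ Sat(AX ready) = {q4}, so the formula does not hold at q1.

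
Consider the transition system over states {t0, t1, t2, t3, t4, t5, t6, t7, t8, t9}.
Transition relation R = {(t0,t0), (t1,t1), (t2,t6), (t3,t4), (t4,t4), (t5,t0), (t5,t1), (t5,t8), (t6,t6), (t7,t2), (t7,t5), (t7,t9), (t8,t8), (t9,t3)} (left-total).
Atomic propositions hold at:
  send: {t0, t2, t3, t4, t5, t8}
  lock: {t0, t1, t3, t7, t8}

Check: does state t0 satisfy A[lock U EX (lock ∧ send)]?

Yes

Sat(lock ∧ send) = {t0, t3, t8}
Sat(EX (lock ∧ send)) = {s : some successor in {t0, t3, t8}} = {t0, t5, t8, t9}
A[lock U EX (lock ∧ send)]: least fixpoint, start Z0 = Sat(EX (lock ∧ send)) = {t0, t5, t8, t9}, add states in Sat(lock) with every successor in Z. Already a fixed point.
Sat(A[lock U EX (lock ∧ send)]) = {t0, t5, t8, t9}
t0 ∈ Sat(A[lock U EX (lock ∧ send)]) = {t0, t5, t8, t9}, so the formula holds at t0.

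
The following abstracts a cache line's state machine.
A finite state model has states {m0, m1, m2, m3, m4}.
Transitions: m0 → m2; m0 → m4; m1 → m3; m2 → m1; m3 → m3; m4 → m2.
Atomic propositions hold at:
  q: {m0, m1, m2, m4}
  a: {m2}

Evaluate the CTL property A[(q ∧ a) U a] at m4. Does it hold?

Sat(q ∧ a) = {m2}
A[(q ∧ a) U a]: least fixpoint, start Z0 = Sat(a) = {m2}, add states in Sat(q ∧ a) with every successor in Z. Already a fixed point.
Sat(A[(q ∧ a) U a]) = {m2}
m4 ∉ Sat(A[(q ∧ a) U a]) = {m2}, so the formula does not hold at m4.

No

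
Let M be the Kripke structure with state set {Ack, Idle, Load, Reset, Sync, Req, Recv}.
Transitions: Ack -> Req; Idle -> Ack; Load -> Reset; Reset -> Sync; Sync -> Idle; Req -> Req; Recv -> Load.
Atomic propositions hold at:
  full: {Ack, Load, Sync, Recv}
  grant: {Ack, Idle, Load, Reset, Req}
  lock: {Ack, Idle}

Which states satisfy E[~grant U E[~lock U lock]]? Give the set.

{Ack, Idle, Load, Reset, Sync, Recv}

Sat(~grant) = {Sync, Recv}
Sat(~lock) = {Load, Reset, Sync, Req, Recv}
E[~lock U lock]: least fixpoint, start Z0 = Sat(lock) = {Ack, Idle}, add states in Sat(~lock) with some successor in Z. Z1 = {Ack, Idle, Sync}; Z2 = {Ack, Idle, Reset, Sync}; Z3 = {Ack, Idle, Load, Reset, Sync}; Z4 = {Ack, Idle, Load, Reset, Sync, Recv}; fixed.
Sat(E[~lock U lock]) = {Ack, Idle, Load, Reset, Sync, Recv}
E[~grant U E[~lock U lock]]: least fixpoint, start Z0 = Sat(E[~lock U lock]) = {Ack, Idle, Load, Reset, Sync, Recv}, add states in Sat(~grant) with some successor in Z. Already a fixed point.
Sat(E[~grant U E[~lock U lock]]) = {Ack, Idle, Load, Reset, Sync, Recv}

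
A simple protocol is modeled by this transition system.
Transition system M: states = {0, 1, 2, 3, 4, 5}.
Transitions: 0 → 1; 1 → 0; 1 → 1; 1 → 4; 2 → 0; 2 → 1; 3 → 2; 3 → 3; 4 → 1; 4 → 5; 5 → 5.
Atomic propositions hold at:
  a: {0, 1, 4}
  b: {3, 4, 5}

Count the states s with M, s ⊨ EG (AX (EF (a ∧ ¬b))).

Sat(¬b) = {0, 1, 2}
Sat(a ∧ ¬b) = {0, 1}
EF (a ∧ ¬b): least fixpoint, start Z0 = {0, 1}, add states with some successor in Z. Z1 = {0, 1, 2, 4}; Z2 = {0, 1, 2, 3, 4}; fixed.
Sat(EF (a ∧ ¬b)) = {0, 1, 2, 3, 4}
Sat(AX (EF (a ∧ ¬b))) = {s : every successor in {0, 1, 2, 3, 4}} = {0, 1, 2, 3}
EG (AX (EF (a ∧ ¬b))): greatest fixpoint, start Z0 = {0, 1, 2, 3}, keep only states in Sat with some successor in Z. Already a fixed point.
Sat(EG (AX (EF (a ∧ ¬b)))) = {0, 1, 2, 3}
|Sat(EG (AX (EF (a ∧ ¬b))))| = |{0, 1, 2, 3}| = 4.

4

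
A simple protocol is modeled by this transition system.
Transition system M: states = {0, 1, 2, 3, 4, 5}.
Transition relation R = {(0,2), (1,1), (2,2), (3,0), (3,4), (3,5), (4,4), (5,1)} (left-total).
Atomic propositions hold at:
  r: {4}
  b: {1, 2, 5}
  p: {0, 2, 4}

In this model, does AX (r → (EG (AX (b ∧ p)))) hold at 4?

Sat(b ∧ p) = {2}
Sat(AX (b ∧ p)) = {s : every successor in {2}} = {0, 2}
EG (AX (b ∧ p)): greatest fixpoint, start Z0 = {0, 2}, keep only states in Sat with some successor in Z. Already a fixed point.
Sat(EG (AX (b ∧ p))) = {0, 2}
Sat(r → (EG (AX (b ∧ p)))) = {0, 1, 2, 3, 5}
Sat(AX (r → (EG (AX (b ∧ p))))) = {s : every successor in {0, 1, 2, 3, 5}} = {0, 1, 2, 5}
4 ∉ Sat(AX (r → (EG (AX (b ∧ p))))) = {0, 1, 2, 5}, so the formula does not hold at 4.

No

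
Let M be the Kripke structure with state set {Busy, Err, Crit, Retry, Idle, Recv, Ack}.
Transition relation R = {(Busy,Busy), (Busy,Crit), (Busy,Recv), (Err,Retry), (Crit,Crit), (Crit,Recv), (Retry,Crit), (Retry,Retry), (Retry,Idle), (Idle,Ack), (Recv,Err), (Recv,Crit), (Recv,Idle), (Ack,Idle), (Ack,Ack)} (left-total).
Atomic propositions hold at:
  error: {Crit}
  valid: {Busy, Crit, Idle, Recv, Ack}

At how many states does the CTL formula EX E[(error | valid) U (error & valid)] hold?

Sat(error | valid) = {Busy, Crit, Idle, Recv, Ack}
Sat(error & valid) = {Crit}
E[(error | valid) U (error & valid)]: least fixpoint, start Z0 = Sat((error & valid)) = {Crit}, add states in Sat(error | valid) with some successor in Z. Z1 = {Busy, Crit, Recv}; fixed.
Sat(E[(error | valid) U (error & valid)]) = {Busy, Crit, Recv}
Sat(EX E[(error | valid) U (error & valid)]) = {s : some successor in {Busy, Crit, Recv}} = {Busy, Crit, Retry, Recv}
|Sat(EX E[(error | valid) U (error & valid)])| = |{Busy, Crit, Retry, Recv}| = 4.

4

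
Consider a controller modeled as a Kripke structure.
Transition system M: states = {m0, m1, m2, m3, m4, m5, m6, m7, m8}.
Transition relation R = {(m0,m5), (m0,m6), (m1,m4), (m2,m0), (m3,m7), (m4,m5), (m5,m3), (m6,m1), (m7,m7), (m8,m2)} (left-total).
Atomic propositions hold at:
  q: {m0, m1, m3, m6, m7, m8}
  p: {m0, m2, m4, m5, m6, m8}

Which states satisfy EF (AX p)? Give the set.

Sat(AX p) = {s : every successor in {m0, m2, m4, m5, m6, m8}} = {m0, m1, m2, m4, m8}
EF (AX p): least fixpoint, start Z0 = {m0, m1, m2, m4, m8}, add states with some successor in Z. Z1 = {m0, m1, m2, m4, m6, m8}; fixed.
Sat(EF (AX p)) = {m0, m1, m2, m4, m6, m8}

{m0, m1, m2, m4, m6, m8}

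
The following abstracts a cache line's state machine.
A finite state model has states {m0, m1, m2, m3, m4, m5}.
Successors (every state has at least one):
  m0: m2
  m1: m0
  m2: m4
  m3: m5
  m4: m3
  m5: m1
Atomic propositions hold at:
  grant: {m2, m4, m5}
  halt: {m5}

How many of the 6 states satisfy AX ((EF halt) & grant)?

EF halt: least fixpoint, start Z0 = {m5}, add states with some successor in Z. Z1 = {m3, m5}; Z2 = {m3, m4, m5}; Z3 = {m2, m3, m4, m5}; Z4 = {m0, m2, m3, m4, m5}; Z5 = {m0, m1, m2, m3, m4, m5}; fixed.
Sat(EF halt) = {m0, m1, m2, m3, m4, m5}
Sat((EF halt) & grant) = {m2, m4, m5}
Sat(AX ((EF halt) & grant)) = {s : every successor in {m2, m4, m5}} = {m0, m2, m3}
|Sat(AX ((EF halt) & grant))| = |{m0, m2, m3}| = 3.

3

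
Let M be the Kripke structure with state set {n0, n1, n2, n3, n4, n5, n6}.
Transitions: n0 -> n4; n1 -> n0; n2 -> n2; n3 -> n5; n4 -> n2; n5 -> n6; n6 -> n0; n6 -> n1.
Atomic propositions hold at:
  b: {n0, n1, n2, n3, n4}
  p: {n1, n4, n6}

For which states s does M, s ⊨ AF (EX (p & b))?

Sat(p & b) = {n1, n4}
Sat(EX (p & b)) = {s : some successor in {n1, n4}} = {n0, n6}
AF (EX (p & b)): least fixpoint, start Z0 = {n0, n6}, add states with every successor in Z. Z1 = {n0, n1, n5, n6}; Z2 = {n0, n1, n3, n5, n6}; fixed.
Sat(AF (EX (p & b))) = {n0, n1, n3, n5, n6}

{n0, n1, n3, n5, n6}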